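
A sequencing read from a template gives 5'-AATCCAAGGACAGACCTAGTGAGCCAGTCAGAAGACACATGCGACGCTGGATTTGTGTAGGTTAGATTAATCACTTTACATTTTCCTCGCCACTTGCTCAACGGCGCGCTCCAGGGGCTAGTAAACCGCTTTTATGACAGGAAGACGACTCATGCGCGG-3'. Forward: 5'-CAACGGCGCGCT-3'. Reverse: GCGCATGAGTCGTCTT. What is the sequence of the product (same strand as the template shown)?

5'-CAACGGCGCGCTCCAGGGGCTAGTAAACCGCTTTTATGACAGGAAGACGACTCATGCGC-3'

Scanning the template, CAACGGCGCGCT occurs at positions 99–110; this primer anneals to the bottom strand there with its 3' end pointing downstream.
Taking the reverse complement of GCGCATGAGTCGTCTT gives AAGACGACTCATGCGC, found at positions 142–157 on the template; the primer anneals here to the top strand with its 3' end pointing upstream.
The product is the template from position 99 through 157 (59 bp).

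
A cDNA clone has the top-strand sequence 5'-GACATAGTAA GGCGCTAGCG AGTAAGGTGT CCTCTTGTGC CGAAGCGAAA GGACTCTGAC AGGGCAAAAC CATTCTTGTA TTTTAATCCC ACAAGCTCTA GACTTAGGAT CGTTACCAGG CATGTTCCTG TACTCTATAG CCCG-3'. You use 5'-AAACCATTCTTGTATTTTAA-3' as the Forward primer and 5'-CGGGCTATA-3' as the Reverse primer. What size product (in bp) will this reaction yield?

78 bp

Scanning the template, AAACCATTCTTGTATTTTAA occurs at positions 67–86; this primer anneals to the bottom strand there with its 3' end pointing downstream.
The reverse primer's reverse complement is TATAGCCCG, which matches the template at positions 136–144.
The product runs from position 67 to position 144, so its length is 144 − 67 + 1 = 78 bp.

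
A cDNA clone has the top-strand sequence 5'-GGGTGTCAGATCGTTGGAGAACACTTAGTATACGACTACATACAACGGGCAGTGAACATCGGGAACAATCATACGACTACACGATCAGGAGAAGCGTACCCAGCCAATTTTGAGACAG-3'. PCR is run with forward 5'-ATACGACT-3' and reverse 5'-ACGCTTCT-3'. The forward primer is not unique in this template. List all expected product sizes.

The forward primer ATACGACT matches the top strand at positions 30–37, 71–78.
The reverse primer's reverse complement is AGAAGCGT, matching at positions 90–97.
Each forward site pairs with the reverse site to give a product ending at position 97: sizes 68, 27 bp.

68 bp, 27 bp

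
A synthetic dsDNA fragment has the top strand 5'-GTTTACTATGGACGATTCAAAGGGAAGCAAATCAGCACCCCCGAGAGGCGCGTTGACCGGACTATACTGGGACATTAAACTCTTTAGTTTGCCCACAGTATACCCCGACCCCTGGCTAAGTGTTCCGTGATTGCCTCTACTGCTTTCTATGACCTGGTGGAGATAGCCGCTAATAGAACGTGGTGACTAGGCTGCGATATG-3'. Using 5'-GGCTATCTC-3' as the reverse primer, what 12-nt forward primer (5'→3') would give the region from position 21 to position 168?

5'-AGGGAAGCAAAT-3'

The reverse primer's reverse complement GAGATAGCC matches the template at positions 160–168; the product starts at position 21.
The forward primer is identical to the top strand over positions 21–32: AGGGAAGCAAAT.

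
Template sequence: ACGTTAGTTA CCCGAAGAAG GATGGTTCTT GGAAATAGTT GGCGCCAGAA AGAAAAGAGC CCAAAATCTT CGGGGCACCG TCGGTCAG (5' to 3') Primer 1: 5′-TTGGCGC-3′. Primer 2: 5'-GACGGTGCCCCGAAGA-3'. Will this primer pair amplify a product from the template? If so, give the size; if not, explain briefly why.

Primer 1 (TTGGCGC) matches the top strand at positions 39–45; it acts as a forward primer.
Primer 2's reverse complement is TCTTCGGGGCACCGTC, matching the top strand at positions 67–82; it acts as a reverse primer.
The 3' ends face each other across positions 39–82, giving a 44 bp product.

Yes — a 44 bp product.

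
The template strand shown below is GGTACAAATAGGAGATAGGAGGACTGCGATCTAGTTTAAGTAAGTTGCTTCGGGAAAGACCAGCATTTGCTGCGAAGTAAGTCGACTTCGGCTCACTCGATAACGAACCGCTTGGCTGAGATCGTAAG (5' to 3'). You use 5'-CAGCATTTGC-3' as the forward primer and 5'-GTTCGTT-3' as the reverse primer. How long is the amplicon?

The forward primer matches the template at positions 61–70.
Taking the reverse complement of GTTCGTT gives AACGAAC, found at positions 102–108 on the template; the primer anneals here to the top strand with its 3' end pointing upstream.
The product runs from position 61 to position 108, so its length is 108 − 61 + 1 = 48 bp.

48 bp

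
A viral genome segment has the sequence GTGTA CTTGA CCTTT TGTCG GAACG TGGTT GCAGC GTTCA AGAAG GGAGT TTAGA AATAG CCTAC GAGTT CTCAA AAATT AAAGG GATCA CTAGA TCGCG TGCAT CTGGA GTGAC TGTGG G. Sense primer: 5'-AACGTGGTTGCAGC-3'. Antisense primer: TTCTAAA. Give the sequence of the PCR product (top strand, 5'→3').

Scanning the template, AACGTGGTTGCAGC occurs at positions 22–35; this primer anneals to the bottom strand there with its 3' end pointing downstream.
Taking the reverse complement of TTCTAAA gives TTTAGAA, found at positions 50–56 on the template; the primer anneals here to the top strand with its 3' end pointing upstream.
The product is the template from position 22 through 56 (35 bp).

5'-AACGTGGTTGCAGCGTTCAAGAAGGGAGTTTAGAA-3'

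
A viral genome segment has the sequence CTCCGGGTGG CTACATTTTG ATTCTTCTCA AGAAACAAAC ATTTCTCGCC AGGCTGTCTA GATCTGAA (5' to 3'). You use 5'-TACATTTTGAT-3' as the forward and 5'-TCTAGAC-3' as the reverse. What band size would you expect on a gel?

51 bp

The forward primer matches the template at positions 12–22.
Reverse complement of the reverse primer: GTCTAGA. This occurs on the top strand at positions 56–62.
The product runs from position 12 to position 62, so its length is 62 − 12 + 1 = 51 bp.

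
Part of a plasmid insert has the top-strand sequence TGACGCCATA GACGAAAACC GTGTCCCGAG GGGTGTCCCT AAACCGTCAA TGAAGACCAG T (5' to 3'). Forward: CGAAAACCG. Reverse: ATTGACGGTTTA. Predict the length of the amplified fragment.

39 bp

The forward primer matches the template at positions 13–21.
Taking the reverse complement of ATTGACGGTTTA gives TAAACCGTCAAT, found at positions 40–51 on the template; the primer anneals here to the top strand with its 3' end pointing upstream.
Amplicon spans positions 13–51: 39 bp.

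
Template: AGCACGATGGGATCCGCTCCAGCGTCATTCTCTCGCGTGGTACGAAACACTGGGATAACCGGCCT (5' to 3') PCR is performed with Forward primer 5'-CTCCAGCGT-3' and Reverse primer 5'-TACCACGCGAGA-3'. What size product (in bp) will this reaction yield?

26 bp

The forward primer matches the template at positions 17–25.
The reverse primer's reverse complement is TCTCGCGTGGTA, which matches the template at positions 31–42.
Product length = (reverse-primer end) − (forward-primer start) + 1 = 42 − 17 + 1 = 26 bp.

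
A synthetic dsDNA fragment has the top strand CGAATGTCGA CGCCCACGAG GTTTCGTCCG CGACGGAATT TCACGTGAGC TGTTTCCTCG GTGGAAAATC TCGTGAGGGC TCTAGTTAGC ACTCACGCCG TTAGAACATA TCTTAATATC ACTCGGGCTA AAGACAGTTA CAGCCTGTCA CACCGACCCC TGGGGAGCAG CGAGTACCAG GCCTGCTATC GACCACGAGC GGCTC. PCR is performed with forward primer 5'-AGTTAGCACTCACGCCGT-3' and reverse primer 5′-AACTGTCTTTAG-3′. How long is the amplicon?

56 bp

Forward primer AGTTAGCACTCACGCCGT is found on the top strand at positions 84–101.
The reverse primer's reverse complement is CTAAAGACAGTT, which matches the template at positions 128–139.
The product runs from position 84 to position 139, so its length is 139 − 84 + 1 = 56 bp.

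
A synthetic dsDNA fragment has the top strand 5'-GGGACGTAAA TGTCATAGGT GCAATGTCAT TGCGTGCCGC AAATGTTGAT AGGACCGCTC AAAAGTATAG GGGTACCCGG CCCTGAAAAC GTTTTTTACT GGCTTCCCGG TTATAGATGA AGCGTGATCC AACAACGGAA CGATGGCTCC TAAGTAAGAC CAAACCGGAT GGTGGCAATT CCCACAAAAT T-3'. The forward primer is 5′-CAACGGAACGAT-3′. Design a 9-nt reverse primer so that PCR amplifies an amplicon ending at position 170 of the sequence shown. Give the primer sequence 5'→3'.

The forward primer binds at positions 133–144; the product's 3' end on the top strand is position 170.
The reverse primer anneals to the top strand over positions 162–170, i.e. to AAACCGGAT.
Its sequence written 5'→3' is the reverse complement: ATCCGGTTT.

5'-ATCCGGTTT-3'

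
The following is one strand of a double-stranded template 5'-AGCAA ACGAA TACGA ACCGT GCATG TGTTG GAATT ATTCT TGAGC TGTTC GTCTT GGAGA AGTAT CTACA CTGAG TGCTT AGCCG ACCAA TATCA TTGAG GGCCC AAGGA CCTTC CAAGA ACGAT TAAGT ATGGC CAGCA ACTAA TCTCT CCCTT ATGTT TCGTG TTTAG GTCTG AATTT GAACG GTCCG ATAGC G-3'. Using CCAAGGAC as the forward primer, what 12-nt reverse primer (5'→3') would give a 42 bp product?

5'-TTAGTTGCTGGC-3'

The forward primer binds at positions 104–111, so a 42 bp product ends at position 104 + 42 − 1 = 145.
The reverse primer anneals to the top strand over positions 134–145, i.e. to GCCAGCAACTAA.
Its sequence written 5'→3' is the reverse complement: TTAGTTGCTGGC.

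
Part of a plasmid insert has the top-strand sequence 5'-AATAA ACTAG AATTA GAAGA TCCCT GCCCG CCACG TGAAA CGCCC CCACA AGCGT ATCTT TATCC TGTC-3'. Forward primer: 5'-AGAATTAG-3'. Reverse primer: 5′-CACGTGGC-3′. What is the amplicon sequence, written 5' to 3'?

Forward primer AGAATTAG is found on the top strand at positions 9–16.
Reverse complement of the reverse primer: GCCACGTG. This occurs on the top strand at positions 30–37.
The product is the template from position 9 through 37 (29 bp).

5'-AGAATTAGAAGATCCCTGCCCGCCACGTG-3'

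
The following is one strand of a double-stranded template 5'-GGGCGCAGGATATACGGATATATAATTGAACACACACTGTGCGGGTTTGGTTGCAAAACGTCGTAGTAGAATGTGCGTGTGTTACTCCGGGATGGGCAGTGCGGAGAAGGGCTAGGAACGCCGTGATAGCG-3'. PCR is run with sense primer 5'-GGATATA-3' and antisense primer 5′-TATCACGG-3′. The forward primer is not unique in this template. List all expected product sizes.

The forward primer GGATATA matches the top strand at positions 8–14, 16–22.
The reverse primer's reverse complement is CCGTGATA, matching at positions 121–128.
Each forward site pairs with the reverse site to give a product ending at position 128: sizes 121, 113 bp.

121 bp, 113 bp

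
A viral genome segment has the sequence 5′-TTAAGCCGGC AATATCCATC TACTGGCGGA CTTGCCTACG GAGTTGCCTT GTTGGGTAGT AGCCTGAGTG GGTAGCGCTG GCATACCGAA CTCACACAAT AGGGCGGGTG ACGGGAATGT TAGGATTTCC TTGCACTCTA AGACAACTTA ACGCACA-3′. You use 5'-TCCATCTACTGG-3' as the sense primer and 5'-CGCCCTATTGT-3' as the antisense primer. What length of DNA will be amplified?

92 bp

The forward primer matches the template at positions 15–26.
Reverse complement of the reverse primer: ACAATAGGGCG. This occurs on the top strand at positions 96–106.
Amplicon spans positions 15–106: 92 bp.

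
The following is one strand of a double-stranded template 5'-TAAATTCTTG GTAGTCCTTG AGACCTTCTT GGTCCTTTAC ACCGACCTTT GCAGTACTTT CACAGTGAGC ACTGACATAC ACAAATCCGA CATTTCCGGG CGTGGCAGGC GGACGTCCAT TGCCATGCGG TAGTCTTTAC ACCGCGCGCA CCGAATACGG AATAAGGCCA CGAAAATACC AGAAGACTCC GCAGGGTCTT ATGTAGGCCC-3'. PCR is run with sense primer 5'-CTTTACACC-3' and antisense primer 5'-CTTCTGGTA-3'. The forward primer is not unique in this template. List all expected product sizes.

The forward primer CTTTACACC matches the top strand at positions 35–43, 135–143.
The reverse primer's reverse complement is TACCAGAAG, matching at positions 177–185.
Each forward site pairs with the reverse site to give a product ending at position 185: sizes 151, 51 bp.

151 bp, 51 bp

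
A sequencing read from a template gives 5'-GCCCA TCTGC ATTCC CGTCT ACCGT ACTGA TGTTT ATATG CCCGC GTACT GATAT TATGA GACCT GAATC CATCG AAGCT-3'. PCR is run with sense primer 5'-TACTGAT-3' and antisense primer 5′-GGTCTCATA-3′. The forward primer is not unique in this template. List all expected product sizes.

40 bp, 18 bp

The forward primer TACTGAT matches the top strand at positions 25–31, 47–53.
The reverse primer's reverse complement is TATGAGACC, matching at positions 56–64.
Each forward site pairs with the reverse site to give a product ending at position 64: sizes 40, 18 bp.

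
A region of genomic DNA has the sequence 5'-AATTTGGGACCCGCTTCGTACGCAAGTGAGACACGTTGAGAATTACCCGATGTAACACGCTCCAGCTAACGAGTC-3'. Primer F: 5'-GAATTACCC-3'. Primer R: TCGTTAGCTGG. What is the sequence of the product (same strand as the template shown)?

5'-GAATTACCCGATGTAACACGCTCCAGCTAACGA-3'

The forward primer matches the template at positions 40–48.
The reverse primer's reverse complement is CCAGCTAACGA, which matches the template at positions 62–72.
The product is the template from position 40 through 72 (33 bp).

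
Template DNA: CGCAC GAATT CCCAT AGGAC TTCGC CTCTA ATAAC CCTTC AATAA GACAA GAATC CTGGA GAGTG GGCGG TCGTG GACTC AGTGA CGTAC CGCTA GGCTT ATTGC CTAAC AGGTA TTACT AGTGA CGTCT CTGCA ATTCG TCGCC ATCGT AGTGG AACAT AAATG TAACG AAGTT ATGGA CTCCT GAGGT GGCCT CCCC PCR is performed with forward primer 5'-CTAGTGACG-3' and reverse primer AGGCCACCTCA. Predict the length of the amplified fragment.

77 bp

The forward primer matches the template at positions 119–127.
Taking the reverse complement of AGGCCACCTCA gives TGAGGTGGCCT, found at positions 185–195 on the template; the primer anneals here to the top strand with its 3' end pointing upstream.
Amplicon spans positions 119–195: 77 bp.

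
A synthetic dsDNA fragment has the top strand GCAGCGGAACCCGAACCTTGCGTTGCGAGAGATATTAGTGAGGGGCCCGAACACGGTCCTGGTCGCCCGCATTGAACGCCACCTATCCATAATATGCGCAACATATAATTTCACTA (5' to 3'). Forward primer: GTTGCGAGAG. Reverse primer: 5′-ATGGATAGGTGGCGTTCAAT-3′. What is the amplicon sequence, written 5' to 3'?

5'-GTTGCGAGAGATATTAGTGAGGGGCCCGAACACGGTCCTGGTCGCCCGCATTGAACGCCACCTATCCAT-3'

Forward primer GTTGCGAGAG is found on the top strand at positions 22–31.
Taking the reverse complement of ATGGATAGGTGGCGTTCAAT gives ATTGAACGCCACCTATCCAT, found at positions 71–90 on the template; the primer anneals here to the top strand with its 3' end pointing upstream.
The product is the template from position 22 through 90 (69 bp).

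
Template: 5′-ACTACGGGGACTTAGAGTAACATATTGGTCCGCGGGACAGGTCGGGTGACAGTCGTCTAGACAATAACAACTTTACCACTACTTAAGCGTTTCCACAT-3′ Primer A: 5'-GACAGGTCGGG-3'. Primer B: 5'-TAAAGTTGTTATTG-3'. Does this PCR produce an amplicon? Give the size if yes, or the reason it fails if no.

Primer A (GACAGGTCGGG) matches the top strand at positions 36–46; it acts as a forward primer.
Primer B's reverse complement is CAATAACAACTTTA, matching the top strand at positions 62–75; it acts as a reverse primer.
The 3' ends face each other across positions 36–75, giving a 40 bp product.

Yes — a 40 bp product.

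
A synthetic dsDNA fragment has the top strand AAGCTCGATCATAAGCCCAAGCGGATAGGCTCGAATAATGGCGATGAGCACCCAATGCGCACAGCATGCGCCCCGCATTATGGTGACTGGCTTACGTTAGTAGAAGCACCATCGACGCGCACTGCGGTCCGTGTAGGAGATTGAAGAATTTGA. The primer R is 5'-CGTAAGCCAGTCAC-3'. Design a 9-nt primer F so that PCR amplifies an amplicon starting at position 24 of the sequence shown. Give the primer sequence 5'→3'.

The reverse primer's reverse complement GTGACTGGCTTACG matches the template at positions 83–96; the product starts at position 24.
The forward primer is identical to the top strand over positions 24–32: GATAGGCTC.

5'-GATAGGCTC-3'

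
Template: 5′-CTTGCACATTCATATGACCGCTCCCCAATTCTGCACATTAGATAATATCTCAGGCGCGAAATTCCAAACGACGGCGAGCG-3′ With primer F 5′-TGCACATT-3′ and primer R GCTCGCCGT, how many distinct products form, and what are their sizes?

The forward primer TGCACATT matches the top strand at positions 3–10, 32–39.
The reverse primer's reverse complement is ACGGCGAGC, matching at positions 71–79.
Each forward site pairs with the reverse site to give a product ending at position 79: sizes 77, 48 bp.

Two products: 77 bp, 48 bp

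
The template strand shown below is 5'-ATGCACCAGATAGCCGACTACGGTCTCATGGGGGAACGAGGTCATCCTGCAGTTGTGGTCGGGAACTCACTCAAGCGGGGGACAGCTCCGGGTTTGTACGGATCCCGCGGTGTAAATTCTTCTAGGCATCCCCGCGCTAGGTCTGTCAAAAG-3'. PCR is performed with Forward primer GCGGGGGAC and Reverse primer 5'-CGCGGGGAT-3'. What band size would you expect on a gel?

62 bp

The forward primer matches the template at positions 75–83.
Reverse complement of the reverse primer: ATCCCCGCG. This occurs on the top strand at positions 128–136.
The product runs from position 75 to position 136, so its length is 136 − 75 + 1 = 62 bp.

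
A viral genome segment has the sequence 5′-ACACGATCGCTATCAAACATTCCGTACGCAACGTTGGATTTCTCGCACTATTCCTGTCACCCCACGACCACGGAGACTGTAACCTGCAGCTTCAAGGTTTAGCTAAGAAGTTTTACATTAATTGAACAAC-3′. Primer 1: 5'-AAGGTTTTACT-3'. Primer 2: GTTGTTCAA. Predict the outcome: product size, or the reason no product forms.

Primer 1 (AAGGTTTTACT) does not match the top strand, and its reverse complement AGTAAAACCTT does not match either.
With no annealing site for primer 1, no amplification occurs.

No product — primer 1 has no binding site in the template.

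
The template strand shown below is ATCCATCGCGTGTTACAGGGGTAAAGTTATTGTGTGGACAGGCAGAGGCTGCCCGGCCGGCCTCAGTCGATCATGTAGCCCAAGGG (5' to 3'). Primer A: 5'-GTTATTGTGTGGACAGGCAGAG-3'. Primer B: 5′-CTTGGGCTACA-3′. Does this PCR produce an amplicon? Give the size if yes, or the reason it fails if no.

Yes — a 59 bp product.

Primer A (GTTATTGTGTGGACAGGCAGAG) matches the top strand at positions 26–47; it acts as a forward primer.
Primer B's reverse complement is TGTAGCCCAAG, matching the top strand at positions 74–84; it acts as a reverse primer.
The 3' ends face each other across positions 26–84, giving a 59 bp product.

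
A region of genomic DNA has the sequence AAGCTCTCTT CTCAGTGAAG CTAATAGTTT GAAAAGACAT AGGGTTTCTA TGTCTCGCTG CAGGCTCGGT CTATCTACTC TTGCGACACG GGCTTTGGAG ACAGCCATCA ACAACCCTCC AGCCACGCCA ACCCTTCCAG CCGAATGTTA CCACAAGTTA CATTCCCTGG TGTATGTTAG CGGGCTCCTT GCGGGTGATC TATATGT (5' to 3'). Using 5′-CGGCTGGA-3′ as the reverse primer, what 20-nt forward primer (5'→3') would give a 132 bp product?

5'-TCAGTGAAGCTAATAGTTTG-3'

The reverse primer's reverse complement TCCAGCCG matches the template at positions 136–143, so the product ends at position 143.
A 132 bp product then starts at position 143 − 132 + 1 = 12.
The forward primer is identical to the top strand there: TCAGTGAAGCTAATAGTTTG.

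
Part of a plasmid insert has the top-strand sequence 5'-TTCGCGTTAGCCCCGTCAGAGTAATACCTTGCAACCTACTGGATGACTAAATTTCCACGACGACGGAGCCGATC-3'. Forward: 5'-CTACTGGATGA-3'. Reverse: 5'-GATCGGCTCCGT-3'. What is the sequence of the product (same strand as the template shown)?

5'-CTACTGGATGACTAAATTTCCACGACGACGGAGCCGATC-3'

Forward primer CTACTGGATGA is found on the top strand at positions 36–46.
Taking the reverse complement of GATCGGCTCCGT gives ACGGAGCCGATC, found at positions 63–74 on the template; the primer anneals here to the top strand with its 3' end pointing upstream.
The product is the template from position 36 through 74 (39 bp).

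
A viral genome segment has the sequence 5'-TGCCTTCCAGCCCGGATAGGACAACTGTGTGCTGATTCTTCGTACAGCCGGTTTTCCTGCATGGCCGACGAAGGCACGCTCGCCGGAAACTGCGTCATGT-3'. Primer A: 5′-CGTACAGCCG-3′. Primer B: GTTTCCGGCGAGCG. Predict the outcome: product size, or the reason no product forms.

Primer A (CGTACAGCCG) matches the top strand at positions 41–50; it acts as a forward primer.
Primer B's reverse complement is CGCTCGCCGGAAAC, matching the top strand at positions 77–90; it acts as a reverse primer.
The 3' ends face each other across positions 41–90, giving a 50 bp product.

Yes — a 50 bp product.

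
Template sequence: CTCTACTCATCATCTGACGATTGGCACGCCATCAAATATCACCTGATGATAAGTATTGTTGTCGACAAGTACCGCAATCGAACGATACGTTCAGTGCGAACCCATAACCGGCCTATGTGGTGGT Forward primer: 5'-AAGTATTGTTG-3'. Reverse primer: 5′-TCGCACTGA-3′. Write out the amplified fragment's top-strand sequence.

The forward primer matches the template at positions 51–61.
The reverse primer's reverse complement is TCAGTGCGA, which matches the template at positions 91–99.
The product is the template from position 51 through 99 (49 bp).

5'-AAGTATTGTTGTCGACAAGTACCGCAATCGAACGATACGTTCAGTGCGA-3'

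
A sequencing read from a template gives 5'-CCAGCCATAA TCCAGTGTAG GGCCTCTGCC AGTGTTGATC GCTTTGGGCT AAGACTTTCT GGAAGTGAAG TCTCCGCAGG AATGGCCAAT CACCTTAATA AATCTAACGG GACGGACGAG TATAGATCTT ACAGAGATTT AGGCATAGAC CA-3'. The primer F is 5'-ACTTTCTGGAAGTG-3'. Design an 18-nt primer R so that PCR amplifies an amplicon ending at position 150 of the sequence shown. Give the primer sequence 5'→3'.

5'-GTCTATGCCTAAATCTCT-3'

The forward primer binds at positions 54–67; the product's 3' end on the top strand is position 150.
The reverse primer anneals to the top strand over positions 133–150, i.e. to AGAGATTTAGGCATAGAC.
Its sequence written 5'→3' is the reverse complement: GTCTATGCCTAAATCTCT.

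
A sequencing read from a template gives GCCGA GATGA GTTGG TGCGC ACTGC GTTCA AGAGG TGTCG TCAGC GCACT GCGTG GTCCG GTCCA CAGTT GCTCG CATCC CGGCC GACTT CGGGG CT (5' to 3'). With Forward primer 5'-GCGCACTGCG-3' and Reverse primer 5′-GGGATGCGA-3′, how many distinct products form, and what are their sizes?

The forward primer GCGCACTGCG matches the top strand at positions 17–26, 44–53.
The reverse primer's reverse complement is TCGCATCCC, matching at positions 73–81.
Each forward site pairs with the reverse site to give a product ending at position 81: sizes 65, 38 bp.

Two products: 65 bp, 38 bp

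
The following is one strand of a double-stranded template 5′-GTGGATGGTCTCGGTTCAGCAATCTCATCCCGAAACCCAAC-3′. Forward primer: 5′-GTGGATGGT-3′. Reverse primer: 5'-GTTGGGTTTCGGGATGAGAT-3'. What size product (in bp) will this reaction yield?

41 bp

Scanning the template, GTGGATGGT occurs at positions 1–9; this primer anneals to the bottom strand there with its 3' end pointing downstream.
The reverse primer's reverse complement is ATCTCATCCCGAAACCCAAC, which matches the template at positions 22–41.
Product length = (reverse-primer end) − (forward-primer start) + 1 = 41 − 1 + 1 = 41 bp.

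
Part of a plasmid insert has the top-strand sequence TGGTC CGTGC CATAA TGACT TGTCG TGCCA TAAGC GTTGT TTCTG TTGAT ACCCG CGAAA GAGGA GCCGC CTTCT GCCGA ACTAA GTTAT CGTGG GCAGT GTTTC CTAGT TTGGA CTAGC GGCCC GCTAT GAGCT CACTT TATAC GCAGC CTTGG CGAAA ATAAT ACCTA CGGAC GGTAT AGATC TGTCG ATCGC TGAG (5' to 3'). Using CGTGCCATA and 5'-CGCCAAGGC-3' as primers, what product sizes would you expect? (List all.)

152 bp, 134 bp

The forward primer CGTGCCATA matches the top strand at positions 6–14, 24–32.
The reverse primer's reverse complement is GCCTTGGCG, matching at positions 149–157.
Each forward site pairs with the reverse site to give a product ending at position 157: sizes 152, 134 bp.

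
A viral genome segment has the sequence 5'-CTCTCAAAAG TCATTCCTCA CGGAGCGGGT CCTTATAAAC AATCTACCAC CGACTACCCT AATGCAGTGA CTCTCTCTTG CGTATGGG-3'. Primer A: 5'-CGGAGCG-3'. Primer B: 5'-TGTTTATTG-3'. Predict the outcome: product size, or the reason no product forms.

Primer B (TGTTTATTG) does not match the top strand, and its reverse complement CAATAAACA does not match either.
With no annealing site for primer B, no amplification occurs.

No product — primer B has no binding site in the template.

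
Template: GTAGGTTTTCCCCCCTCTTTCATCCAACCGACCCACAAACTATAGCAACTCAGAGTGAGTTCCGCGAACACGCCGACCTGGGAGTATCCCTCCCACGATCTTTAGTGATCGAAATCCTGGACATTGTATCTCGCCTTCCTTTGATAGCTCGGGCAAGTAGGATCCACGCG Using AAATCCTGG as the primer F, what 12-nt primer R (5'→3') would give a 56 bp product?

The forward primer binds at positions 112–120, so a 56 bp product ends at position 112 + 56 − 1 = 167.
The reverse primer anneals to the top strand over positions 156–167, i.e. to AGTAGGATCCAC.
Its sequence written 5'→3' is the reverse complement: GTGGATCCTACT.

5'-GTGGATCCTACT-3'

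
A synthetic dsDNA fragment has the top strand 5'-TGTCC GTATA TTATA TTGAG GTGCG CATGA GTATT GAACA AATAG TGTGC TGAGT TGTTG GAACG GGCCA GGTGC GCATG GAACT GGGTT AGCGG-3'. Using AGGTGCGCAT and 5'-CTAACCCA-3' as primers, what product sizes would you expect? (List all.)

74 bp, 23 bp

The forward primer AGGTGCGCAT matches the top strand at positions 19–28, 70–79.
The reverse primer's reverse complement is TGGGTTAG, matching at positions 85–92.
Each forward site pairs with the reverse site to give a product ending at position 92: sizes 74, 23 bp.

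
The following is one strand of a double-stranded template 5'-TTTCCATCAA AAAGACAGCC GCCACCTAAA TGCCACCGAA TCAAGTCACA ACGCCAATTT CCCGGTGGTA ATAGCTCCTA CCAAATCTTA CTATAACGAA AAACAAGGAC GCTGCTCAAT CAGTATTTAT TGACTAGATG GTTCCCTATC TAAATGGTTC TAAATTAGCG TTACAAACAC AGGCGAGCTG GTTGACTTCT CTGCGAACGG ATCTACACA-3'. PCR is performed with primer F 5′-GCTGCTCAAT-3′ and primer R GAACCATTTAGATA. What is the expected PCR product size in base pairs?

Scanning the template, GCTGCTCAAT occurs at positions 111–120; this primer anneals to the bottom strand there with its 3' end pointing downstream.
Taking the reverse complement of GAACCATTTAGATA gives TATCTAAATGGTTC, found at positions 147–160 on the template; the primer anneals here to the top strand with its 3' end pointing upstream.
Amplicon spans positions 111–160: 50 bp.

50 bp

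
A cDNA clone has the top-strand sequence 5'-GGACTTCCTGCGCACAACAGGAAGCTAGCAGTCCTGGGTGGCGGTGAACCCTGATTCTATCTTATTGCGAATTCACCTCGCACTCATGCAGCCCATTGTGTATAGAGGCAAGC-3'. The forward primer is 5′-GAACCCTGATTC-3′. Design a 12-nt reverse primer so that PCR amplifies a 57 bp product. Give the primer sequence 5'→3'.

5'-TACACAATGGGC-3'

The forward primer binds at positions 46–57, so a 57 bp product ends at position 46 + 57 − 1 = 102.
The reverse primer anneals to the top strand over positions 91–102, i.e. to GCCCATTGTGTA.
Its sequence written 5'→3' is the reverse complement: TACACAATGGGC.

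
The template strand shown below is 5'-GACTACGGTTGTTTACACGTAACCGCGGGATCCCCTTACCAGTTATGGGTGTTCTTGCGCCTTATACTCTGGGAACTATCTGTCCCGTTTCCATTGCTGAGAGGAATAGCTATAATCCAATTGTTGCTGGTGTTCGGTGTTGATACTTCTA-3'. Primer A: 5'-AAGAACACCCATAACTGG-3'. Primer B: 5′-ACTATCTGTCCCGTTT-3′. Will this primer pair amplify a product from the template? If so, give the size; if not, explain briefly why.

No product — the primers' 3' ends point away from each other.

Primer A (AAGAACACCCATAACTGG) has reverse complement CCAGTTATGGGTGTTCTT, which matches the top strand at positions 39–56; primer A anneals to the top strand there with its 3' end pointing upstream toward position 39.
Primer B (ACTATCTGTCCCGTTT) matches the top strand directly at positions 75–90; it anneals to the bottom strand with its 3' end pointing downstream toward position 90.
The 3' ends diverge (primer A extends toward position 1, primer B toward position 151), so the primers never converge on a shared product.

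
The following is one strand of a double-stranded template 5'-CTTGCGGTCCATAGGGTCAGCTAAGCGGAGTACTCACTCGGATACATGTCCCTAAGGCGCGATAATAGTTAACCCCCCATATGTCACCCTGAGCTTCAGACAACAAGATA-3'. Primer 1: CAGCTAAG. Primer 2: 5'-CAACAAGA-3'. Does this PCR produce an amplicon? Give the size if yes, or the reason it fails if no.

Primer 1 (CAGCTAAG) matches the top strand at positions 18–25 (3' end points downstream).
Primer 2 (CAACAAGA) also matches the top strand directly, at positions 101–108 — its reverse complement TCTTGTTG is not present.
Both primers anneal to the bottom strand with 3' ends pointing the same way, so neither can prime synthesis back toward the other.

No product — both primers anneal to the same strand and extend in the same direction.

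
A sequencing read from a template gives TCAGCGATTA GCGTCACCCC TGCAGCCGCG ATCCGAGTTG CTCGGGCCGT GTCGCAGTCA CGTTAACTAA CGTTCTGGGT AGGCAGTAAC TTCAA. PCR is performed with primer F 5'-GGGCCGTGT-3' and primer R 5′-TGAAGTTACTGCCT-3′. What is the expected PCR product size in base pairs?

51 bp

Forward primer GGGCCGTGT is found on the top strand at positions 44–52.
Taking the reverse complement of TGAAGTTACTGCCT gives AGGCAGTAACTTCA, found at positions 81–94 on the template; the primer anneals here to the top strand with its 3' end pointing upstream.
The product runs from position 44 to position 94, so its length is 94 − 44 + 1 = 51 bp.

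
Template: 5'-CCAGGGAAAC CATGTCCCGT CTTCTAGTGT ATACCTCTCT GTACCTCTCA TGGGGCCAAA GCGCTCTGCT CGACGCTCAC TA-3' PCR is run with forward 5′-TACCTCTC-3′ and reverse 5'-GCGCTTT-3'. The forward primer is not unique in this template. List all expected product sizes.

33 bp, 23 bp

The forward primer TACCTCTC matches the top strand at positions 32–39, 42–49.
The reverse primer's reverse complement is AAAGCGC, matching at positions 58–64.
Each forward site pairs with the reverse site to give a product ending at position 64: sizes 33, 23 bp.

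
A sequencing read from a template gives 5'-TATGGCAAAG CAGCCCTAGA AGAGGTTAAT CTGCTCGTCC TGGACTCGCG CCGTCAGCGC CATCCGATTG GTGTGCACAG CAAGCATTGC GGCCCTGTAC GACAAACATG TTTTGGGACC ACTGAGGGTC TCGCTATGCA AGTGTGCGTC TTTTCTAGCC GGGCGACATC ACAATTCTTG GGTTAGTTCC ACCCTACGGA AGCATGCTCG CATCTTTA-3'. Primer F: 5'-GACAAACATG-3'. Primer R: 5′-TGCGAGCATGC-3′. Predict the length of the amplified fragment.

112 bp

Scanning the template, GACAAACATG occurs at positions 101–110; this primer anneals to the bottom strand there with its 3' end pointing downstream.
Taking the reverse complement of TGCGAGCATGC gives GCATGCTCGCA, found at positions 202–212 on the template; the primer anneals here to the top strand with its 3' end pointing upstream.
Amplicon spans positions 101–212: 112 bp.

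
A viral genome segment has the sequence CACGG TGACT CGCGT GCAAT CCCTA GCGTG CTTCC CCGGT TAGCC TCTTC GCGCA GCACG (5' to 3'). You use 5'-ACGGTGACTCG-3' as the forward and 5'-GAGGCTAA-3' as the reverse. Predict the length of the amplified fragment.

46 bp

The forward primer matches the template at positions 2–12.
Reverse complement of the reverse primer: TTAGCCTC. This occurs on the top strand at positions 40–47.
The product runs from position 2 to position 47, so its length is 47 − 2 + 1 = 46 bp.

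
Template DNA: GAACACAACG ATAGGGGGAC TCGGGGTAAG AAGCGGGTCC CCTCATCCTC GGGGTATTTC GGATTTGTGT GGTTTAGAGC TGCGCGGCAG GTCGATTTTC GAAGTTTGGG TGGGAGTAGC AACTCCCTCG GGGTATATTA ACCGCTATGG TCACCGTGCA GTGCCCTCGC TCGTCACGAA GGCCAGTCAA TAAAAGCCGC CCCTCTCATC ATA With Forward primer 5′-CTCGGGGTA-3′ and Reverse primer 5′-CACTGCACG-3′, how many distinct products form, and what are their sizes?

Three products: 144 bp, 116 bp, 37 bp

The forward primer CTCGGGGTA matches the top strand at positions 20–28, 48–56, 127–135.
The reverse primer's reverse complement is CGTGCAGTG, matching at positions 155–163.
Each forward site pairs with the reverse site to give a product ending at position 163: sizes 144, 116, 37 bp.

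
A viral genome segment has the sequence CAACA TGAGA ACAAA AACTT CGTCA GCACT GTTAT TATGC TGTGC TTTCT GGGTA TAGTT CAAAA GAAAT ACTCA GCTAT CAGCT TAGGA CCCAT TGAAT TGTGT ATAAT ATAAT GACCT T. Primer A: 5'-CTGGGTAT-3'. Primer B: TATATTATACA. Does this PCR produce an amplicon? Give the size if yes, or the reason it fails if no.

Yes — a 65 bp product.

Primer A (CTGGGTAT) matches the top strand at positions 49–56; it acts as a forward primer.
Primer B's reverse complement is TGTATAATATA, matching the top strand at positions 103–113; it acts as a reverse primer.
The 3' ends face each other across positions 49–113, giving a 65 bp product.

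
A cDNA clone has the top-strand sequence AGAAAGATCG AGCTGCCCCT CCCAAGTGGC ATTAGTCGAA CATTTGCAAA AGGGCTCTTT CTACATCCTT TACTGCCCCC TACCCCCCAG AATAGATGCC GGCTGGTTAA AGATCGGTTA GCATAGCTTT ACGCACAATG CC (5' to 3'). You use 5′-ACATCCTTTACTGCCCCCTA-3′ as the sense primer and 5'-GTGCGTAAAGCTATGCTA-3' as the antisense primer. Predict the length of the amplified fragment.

The forward primer matches the template at positions 63–82.
The reverse primer's reverse complement is TAGCATAGCTTTACGCAC, which matches the template at positions 119–136.
Product length = (reverse-primer end) − (forward-primer start) + 1 = 136 − 63 + 1 = 74 bp.

74 bp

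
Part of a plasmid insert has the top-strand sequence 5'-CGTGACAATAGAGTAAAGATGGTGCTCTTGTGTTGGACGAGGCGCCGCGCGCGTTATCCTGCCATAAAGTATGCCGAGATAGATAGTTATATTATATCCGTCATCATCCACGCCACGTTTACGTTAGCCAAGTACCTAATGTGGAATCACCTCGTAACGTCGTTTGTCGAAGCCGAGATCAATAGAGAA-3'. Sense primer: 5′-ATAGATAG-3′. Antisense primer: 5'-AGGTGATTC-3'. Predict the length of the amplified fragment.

Forward primer ATAGATAG is found on the top strand at positions 79–86.
Taking the reverse complement of AGGTGATTC gives GAATCACCT, found at positions 144–152 on the template; the primer anneals here to the top strand with its 3' end pointing upstream.
The product runs from position 79 to position 152, so its length is 152 − 79 + 1 = 74 bp.

74 bp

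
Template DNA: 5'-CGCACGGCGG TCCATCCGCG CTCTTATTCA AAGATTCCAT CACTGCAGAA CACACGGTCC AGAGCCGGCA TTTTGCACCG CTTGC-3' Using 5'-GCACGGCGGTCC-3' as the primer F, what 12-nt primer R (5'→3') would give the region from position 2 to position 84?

5'-CAAGCGGTGCAA-3'

The product's 3' end on the top strand is position 84.
The reverse primer anneals to the top strand over positions 73–84, i.e. to TTGCACCGCTTG.
Its sequence written 5'→3' is the reverse complement: CAAGCGGTGCAA.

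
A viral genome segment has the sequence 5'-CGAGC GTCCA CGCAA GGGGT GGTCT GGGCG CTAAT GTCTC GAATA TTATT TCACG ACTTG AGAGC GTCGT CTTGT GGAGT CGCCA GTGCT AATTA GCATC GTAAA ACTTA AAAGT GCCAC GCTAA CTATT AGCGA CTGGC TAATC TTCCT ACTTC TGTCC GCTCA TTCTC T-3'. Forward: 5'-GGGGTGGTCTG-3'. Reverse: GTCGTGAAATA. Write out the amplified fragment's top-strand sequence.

5'-GGGGTGGTCTGGGCGCTAATGTCTCGAATATTATTTCACGAC-3'

Scanning the template, GGGGTGGTCTG occurs at positions 16–26; this primer anneals to the bottom strand there with its 3' end pointing downstream.
Taking the reverse complement of GTCGTGAAATA gives TATTTCACGAC, found at positions 47–57 on the template; the primer anneals here to the top strand with its 3' end pointing upstream.
The product is the template from position 16 through 57 (42 bp).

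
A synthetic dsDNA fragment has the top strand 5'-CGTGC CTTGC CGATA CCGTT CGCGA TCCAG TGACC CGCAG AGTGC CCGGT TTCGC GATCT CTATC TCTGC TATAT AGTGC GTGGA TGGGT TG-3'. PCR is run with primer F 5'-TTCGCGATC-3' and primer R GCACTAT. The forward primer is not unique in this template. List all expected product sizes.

62 bp, 30 bp

The forward primer TTCGCGATC matches the top strand at positions 19–27, 51–59.
The reverse primer's reverse complement is ATAGTGC, matching at positions 74–80.
Each forward site pairs with the reverse site to give a product ending at position 80: sizes 62, 30 bp.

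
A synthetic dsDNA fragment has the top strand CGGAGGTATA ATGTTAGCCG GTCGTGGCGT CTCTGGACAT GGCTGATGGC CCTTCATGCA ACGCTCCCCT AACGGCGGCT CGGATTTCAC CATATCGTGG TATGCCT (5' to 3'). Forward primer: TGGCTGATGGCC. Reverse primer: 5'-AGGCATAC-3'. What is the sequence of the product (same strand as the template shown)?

5'-TGGCTGATGGCCCTTCATGCAACGCTCCCCTAACGGCGGCTCGGATTTCACCATATCGTGGTATGCCT-3'

Forward primer TGGCTGATGGCC is found on the top strand at positions 40–51.
The reverse primer's reverse complement is GTATGCCT, which matches the template at positions 100–107.
The product is the template from position 40 through 107 (68 bp).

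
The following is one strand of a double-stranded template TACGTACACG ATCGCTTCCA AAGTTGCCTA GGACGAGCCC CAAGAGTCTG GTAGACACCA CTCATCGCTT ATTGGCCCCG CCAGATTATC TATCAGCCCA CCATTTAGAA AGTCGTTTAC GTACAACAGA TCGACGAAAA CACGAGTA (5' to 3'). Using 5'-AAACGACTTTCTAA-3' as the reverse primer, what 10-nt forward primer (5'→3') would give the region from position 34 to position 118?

The reverse primer's reverse complement TTAGAAAGTCGTTT matches the template at positions 105–118; the product starts at position 34.
The forward primer is identical to the top strand over positions 34–43: CGAGCCCCAA.

5'-CGAGCCCCAA-3'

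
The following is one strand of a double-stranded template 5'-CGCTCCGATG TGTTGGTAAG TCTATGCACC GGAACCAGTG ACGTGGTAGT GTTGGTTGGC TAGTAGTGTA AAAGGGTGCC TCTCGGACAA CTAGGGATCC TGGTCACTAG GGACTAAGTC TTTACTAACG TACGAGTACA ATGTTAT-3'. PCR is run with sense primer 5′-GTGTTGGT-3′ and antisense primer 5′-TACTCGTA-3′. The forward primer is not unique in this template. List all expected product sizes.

The forward primer GTGTTGGT matches the top strand at positions 10–17, 49–56.
The reverse primer's reverse complement is TACGAGTA, matching at positions 131–138.
Each forward site pairs with the reverse site to give a product ending at position 138: sizes 129, 90 bp.

129 bp, 90 bp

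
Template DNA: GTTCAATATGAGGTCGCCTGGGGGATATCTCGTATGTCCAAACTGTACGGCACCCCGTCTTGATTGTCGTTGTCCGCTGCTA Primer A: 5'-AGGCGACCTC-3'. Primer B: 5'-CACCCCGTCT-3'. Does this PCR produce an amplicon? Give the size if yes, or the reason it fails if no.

No product — the primers' 3' ends point away from each other.

Primer A (AGGCGACCTC) has reverse complement GAGGTCGCCT, which matches the top strand at positions 10–19; primer A anneals to the top strand there with its 3' end pointing upstream toward position 10.
Primer B (CACCCCGTCT) matches the top strand directly at positions 51–60; it anneals to the bottom strand with its 3' end pointing downstream toward position 60.
The 3' ends diverge (primer A extends toward position 1, primer B toward position 82), so the primers never converge on a shared product.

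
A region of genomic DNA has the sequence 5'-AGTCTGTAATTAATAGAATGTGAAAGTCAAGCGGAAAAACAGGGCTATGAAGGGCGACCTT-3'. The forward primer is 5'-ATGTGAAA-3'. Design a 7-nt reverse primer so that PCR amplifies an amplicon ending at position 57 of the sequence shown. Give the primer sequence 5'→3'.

The forward primer binds at positions 18–25; the product's 3' end on the top strand is position 57.
The reverse primer anneals to the top strand over positions 51–57, i.e. to AGGGCGA.
Its sequence written 5'→3' is the reverse complement: TCGCCCT.

5'-TCGCCCT-3'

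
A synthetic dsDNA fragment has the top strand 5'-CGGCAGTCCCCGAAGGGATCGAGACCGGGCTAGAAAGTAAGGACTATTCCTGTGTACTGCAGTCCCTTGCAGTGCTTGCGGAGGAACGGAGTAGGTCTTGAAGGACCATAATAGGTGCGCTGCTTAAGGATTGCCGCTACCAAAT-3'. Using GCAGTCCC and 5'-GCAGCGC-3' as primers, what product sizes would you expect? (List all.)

The forward primer GCAGTCCC matches the top strand at positions 3–10, 59–66.
The reverse primer's reverse complement is GCGCTGC, matching at positions 117–123.
Each forward site pairs with the reverse site to give a product ending at position 123: sizes 121, 65 bp.

121 bp, 65 bp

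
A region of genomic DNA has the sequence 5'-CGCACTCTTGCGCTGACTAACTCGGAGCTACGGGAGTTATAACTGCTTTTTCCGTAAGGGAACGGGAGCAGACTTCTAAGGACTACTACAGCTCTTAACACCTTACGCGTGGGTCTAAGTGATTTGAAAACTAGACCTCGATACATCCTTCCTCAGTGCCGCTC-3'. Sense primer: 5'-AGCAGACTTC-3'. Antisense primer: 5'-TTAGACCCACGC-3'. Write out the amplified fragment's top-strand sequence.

5'-AGCAGACTTCTAAGGACTACTACAGCTCTTAACACCTTACGCGTGGGTCTAA-3'

Forward primer AGCAGACTTC is found on the top strand at positions 67–76.
Taking the reverse complement of TTAGACCCACGC gives GCGTGGGTCTAA, found at positions 107–118 on the template; the primer anneals here to the top strand with its 3' end pointing upstream.
The product is the template from position 67 through 118 (52 bp).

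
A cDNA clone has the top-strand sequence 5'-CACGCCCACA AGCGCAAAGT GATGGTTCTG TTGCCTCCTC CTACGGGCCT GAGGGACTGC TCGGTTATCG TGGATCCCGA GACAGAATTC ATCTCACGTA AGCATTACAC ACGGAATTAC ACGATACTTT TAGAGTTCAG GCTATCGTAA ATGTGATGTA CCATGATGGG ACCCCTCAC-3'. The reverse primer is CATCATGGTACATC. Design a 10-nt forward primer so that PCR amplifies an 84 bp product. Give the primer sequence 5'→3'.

The reverse primer's reverse complement GATGTACCATGATG matches the template at positions 155–168, so the product ends at position 168.
An 84 bp product then starts at position 168 − 84 + 1 = 85.
The forward primer is identical to the top strand there: GAATTCATCT.

5'-GAATTCATCT-3'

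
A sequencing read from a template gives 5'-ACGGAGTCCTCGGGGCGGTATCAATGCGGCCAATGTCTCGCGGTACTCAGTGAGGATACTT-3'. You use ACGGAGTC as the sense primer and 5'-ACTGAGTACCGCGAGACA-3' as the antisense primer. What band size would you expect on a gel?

51 bp

Forward primer ACGGAGTC is found on the top strand at positions 1–8.
Taking the reverse complement of ACTGAGTACCGCGAGACA gives TGTCTCGCGGTACTCAGT, found at positions 34–51 on the template; the primer anneals here to the top strand with its 3' end pointing upstream.
Product length = (reverse-primer end) − (forward-primer start) + 1 = 51 − 1 + 1 = 51 bp.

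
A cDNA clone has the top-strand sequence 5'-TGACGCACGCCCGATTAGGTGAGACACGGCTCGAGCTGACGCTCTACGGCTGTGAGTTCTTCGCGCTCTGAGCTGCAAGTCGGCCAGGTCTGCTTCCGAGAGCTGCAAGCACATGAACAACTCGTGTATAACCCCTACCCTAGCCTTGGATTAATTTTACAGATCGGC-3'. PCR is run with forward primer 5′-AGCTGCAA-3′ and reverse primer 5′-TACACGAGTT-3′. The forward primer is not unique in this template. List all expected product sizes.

The forward primer AGCTGCAA matches the top strand at positions 71–78, 101–108.
The reverse primer's reverse complement is AACTCGTGTA, matching at positions 119–128.
Each forward site pairs with the reverse site to give a product ending at position 128: sizes 58, 28 bp.

58 bp, 28 bp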